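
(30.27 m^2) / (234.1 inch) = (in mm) 5091. Check: 30.27 m^2 is already in m^2. 1 inch = 0.0254 m, so 234.1 inch = 234.1 * 0.0254 = 5.94614 m. Combine: 30.27 m^2 / 5.94614 m = 5.0906975 m. 1 mm = 0.001 m, so 5.0906975 m = 5.0906975 / 0.001 = 5090.6975 mm ≈ 5091 mm (4 s.f.).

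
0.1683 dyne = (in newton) 1.683e-06. Check: 1 dyne = 1e-05 N, so 0.1683 dyne = 0.1683 * 1e-05 = 1.683e-06 N. 1.683e-06 N = 1.683e-06 newton.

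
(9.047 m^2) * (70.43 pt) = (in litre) 224.8. Check: 9.047 m^2 is already in m^2. 1 pt = 0.00035277778 m, so 70.43 pt = 70.43 * 0.00035277778 = 0.024846139 m. Combine: 9.047 m^2 * 0.024846139 m = 0.22478302 m^3. 1 litre = 0.001 m^3, so 0.22478302 m^3 = 0.22478302 / 0.001 = 224.78302 litre ≈ 224.8 litre (4 s.f.).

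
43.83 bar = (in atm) 1 bar = 100000 Pa, so 43.83 bar = 43.83 * 100000 = 4383000 Pa. 1 atm = 101325 Pa, so 4383000 Pa = 4383000 / 101325 = 43.256847 atm ≈ 43.26 atm (4 s.f.). Final answer: 43.26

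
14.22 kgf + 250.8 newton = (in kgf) 1 kgf = 9.80665 N, so 14.22 kgf = 14.22 * 9.80665 = 139.45056 N. 250.8 newton = 250.8 N. Sum: 139.45056 + 250.8 = 390.25056 N. 1 kgf = 9.80665 N, so 390.25056 N = 390.25056 / 9.80665 = 39.794483 kgf ≈ 39.79 kgf (4 s.f.). Final answer: 39.79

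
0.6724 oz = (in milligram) 1.906e+04. Check: 1 oz = 0.028349523 kg, so 0.6724 oz = 0.6724 * 0.028349523 = 0.019062219 kg. 1 milligram = 1e-06 kg, so 0.019062219 kg = 0.019062219 / 1e-06 = 19062.219 milligram ≈ 1.906e+04 milligram (4 s.f.).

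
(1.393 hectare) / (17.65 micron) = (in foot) 2.589e+09. Check: 1 hectare = 10000 m^2, so 1.393 hectare = 1.393 * 10000 = 13930 m^2. 1 micron = 1e-06 m, so 17.65 micron = 17.65 * 1e-06 = 1.765e-05 m. Combine: 13930 m^2 / 1.765e-05 m = 7.8923513e+08 m. 1 foot = 0.3048 m, so 7.8923513e+08 m = 7.8923513e+08 / 0.3048 = 2.5893541e+09 foot ≈ 2.589e+09 foot (4 s.f.).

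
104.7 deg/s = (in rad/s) 1 deg/s = 0.017453293 rad/s, so 104.7 deg/s = 104.7 * 0.017453293 = 1.8273597 rad/s. Result: 1.8273597 rad/s ≈ 1.827 rad/s (4 s.f.). Final answer: 1.827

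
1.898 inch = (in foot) 1 inch = 0.0254 m, so 1.898 inch = 1.898 * 0.0254 = 0.0482092 m. 1 foot = 0.3048 m, so 0.0482092 m = 0.0482092 / 0.3048 = 0.15816667 foot ≈ 0.1582 foot (4 s.f.). Final answer: 0.1582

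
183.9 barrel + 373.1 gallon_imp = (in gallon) 1 barrel = 0.15898729 m^3, so 183.9 barrel = 183.9 * 0.15898729 = 29.237764 m^3. 1 gallon_imp = 0.00454609 m^3, so 373.1 gallon_imp = 373.1 * 0.00454609 = 1.6961462 m^3. Sum: 29.237764 + 1.6961462 = 30.93391 m^3. 1 gallon = 0.0037854118 m^3, so 30.93391 m^3 = 30.93391 / 0.0037854118 = 8171.8744 gallon ≈ 8172 gallon (4 s.f.). Final answer: 8172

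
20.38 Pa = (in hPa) 0.2038. Check: 1 hPa = 100 Pa, so 20.38 Pa = 20.38 / 100 = 0.2038 hPa.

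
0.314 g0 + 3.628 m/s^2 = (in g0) 1 g0 = 9.80665 m/s^2, so 0.314 g0 = 0.314 * 9.80665 = 3.0792881 m/s^2. 3.628 m/s^2 is already in m/s^2. Sum: 3.0792881 + 3.628 = 6.7072881 m/s^2. 1 g0 = 9.80665 m/s^2, so 6.7072881 m/s^2 = 6.7072881 / 9.80665 = 0.68395304 g0 ≈ 0.684 g0 (4 s.f.). Final answer: 0.684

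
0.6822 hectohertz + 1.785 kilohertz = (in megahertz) 1 hectohertz = 100 Hz, so 0.6822 hectohertz = 0.6822 * 100 = 68.22 Hz. 1 kilohertz = 1000 Hz, so 1.785 kilohertz = 1.785 * 1000 = 1785 Hz. Sum: 68.22 + 1785 = 1853.22 Hz. 1 megahertz = 1000000 Hz, so 1853.22 Hz = 1853.22 / 1000000 = 0.00185322 megahertz ≈ 0.001853 megahertz (4 s.f.). Final answer: 0.001853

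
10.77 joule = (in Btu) 10.77 joule = 10.77 J. 1 Btu = 1055.0559 J, so 10.77 J = 10.77 / 1055.0559 = 0.01020799 Btu ≈ 0.01021 Btu (4 s.f.). Final answer: 0.01021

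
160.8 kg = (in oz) 1 oz = 0.028349523 kg, so 160.8 kg = 160.8 / 0.028349523 = 5672.0531 oz ≈ 5672 oz (4 s.f.). Final answer: 5672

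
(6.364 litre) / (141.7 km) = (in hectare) 4.491e-12. Check: 1 litre = 0.001 m^3, so 6.364 litre = 6.364 * 0.001 = 0.006364 m^3. 1 km = 1000 m, so 141.7 km = 141.7 * 1000 = 141700 m. Combine: 0.006364 m^3 / 141700 m = 4.4911785e-08 m^2. 1 hectare = 10000 m^2, so 4.4911785e-08 m^2 = 4.4911785e-08 / 10000 = 4.4911785e-12 hectare ≈ 4.491e-12 hectare (4 s.f.).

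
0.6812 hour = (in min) 1 hour = 3600 s, so 0.6812 hour = 0.6812 * 3600 = 2452.32 s. 1 min = 60 s, so 2452.32 s = 2452.32 / 60 = 40.872 min ≈ 40.87 min (4 s.f.). Final answer: 40.87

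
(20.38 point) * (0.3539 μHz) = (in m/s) 1 point = 0.00035277778 m, so 20.38 point = 20.38 * 0.00035277778 = 0.0071896111 m. 1 μHz = 1e-06 Hz, so 0.3539 μHz = 0.3539 * 1e-06 = 3.539e-07 Hz. Combine: 0.0071896111 m * 3.539e-07 Hz = 2.5444034e-09 m/s. Result: 2.5444034e-09 m/s ≈ 2.544e-09 m/s (4 s.f.). Final answer: 2.544e-09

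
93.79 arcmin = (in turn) 0.004342. Check: 1 arcmin = 0.00029088821 rad, so 93.79 arcmin = 93.79 * 0.00029088821 = 0.027282405 rad. 1 turn = 6.2831853 rad, so 0.027282405 rad = 0.027282405 / 6.2831853 = 0.0043421296 turn ≈ 0.004342 turn (4 s.f.).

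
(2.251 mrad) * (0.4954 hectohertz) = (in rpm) 1 mrad = 0.001 rad, so 2.251 mrad = 2.251 * 0.001 = 0.002251 rad. 1 hectohertz = 100 Hz, so 0.4954 hectohertz = 0.4954 * 100 = 49.54 Hz. Combine: 0.002251 rad * 49.54 Hz = 0.11151454 rad/s. 1 rpm = 0.10471976 rad/s, so 0.11151454 rad/s = 0.11151454 / 0.10471976 = 1.0648854 rpm ≈ 1.065 rpm (4 s.f.). Final answer: 1.065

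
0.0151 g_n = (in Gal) 14.81. Check: 1 g_n = 9.80665 m/s^2, so 0.0151 g_n = 0.0151 * 9.80665 = 0.14808041 m/s^2. 1 Gal = 0.01 m/s^2, so 0.14808041 m/s^2 = 0.14808041 / 0.01 = 14.808041 Gal ≈ 14.81 Gal (4 s.f.).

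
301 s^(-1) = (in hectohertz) 3.01. Check: 301 s^(-1) = 301 Hz. 1 hectohertz = 100 Hz, so 301 Hz = 301 / 100 = 3.01 hectohertz.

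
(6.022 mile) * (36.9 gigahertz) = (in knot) 6.951e+14. Check: 1 mile = 1609.344 m, so 6.022 mile = 6.022 * 1609.344 = 9691.4696 m. 1 gigahertz = 1e+09 Hz, so 36.9 gigahertz = 36.9 * 1e+09 = 3.69e+10 Hz. Combine: 9691.4696 m * 3.69e+10 Hz = 3.5761523e+14 m/s. 1 knot = 0.51444444 m/s, so 3.5761523e+14 m/s = 3.5761523e+14 / 0.51444444 = 6.9514839e+14 knot ≈ 6.951e+14 knot (4 s.f.).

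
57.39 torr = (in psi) 1 torr = 133.32237 Pa, so 57.39 torr = 57.39 * 133.32237 = 7651.3707 Pa. 1 psi = 6894.7573 Pa, so 7651.3707 Pa = 7651.3707 / 6894.7573 = 1.1097375 psi ≈ 1.11 psi (4 s.f.). Final answer: 1.11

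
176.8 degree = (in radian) 1 degree = 0.017453293 rad, so 176.8 degree = 176.8 * 0.017453293 = 3.0857421 rad. 3.0857421 rad = 3.0857421 radian ≈ 3.086 radian (4 s.f.). Final answer: 3.086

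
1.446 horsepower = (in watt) 1 horsepower = 745.69987 W, so 1.446 horsepower = 1.446 * 745.69987 = 1078.282 W. 1078.282 W = 1078.282 watt ≈ 1078 watt (4 s.f.). Final answer: 1078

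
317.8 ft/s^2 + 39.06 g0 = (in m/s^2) 1 ft/s^2 = 0.3048 m/s^2, so 317.8 ft/s^2 = 317.8 * 0.3048 = 96.86544 m/s^2. 1 g0 = 9.80665 m/s^2, so 39.06 g0 = 39.06 * 9.80665 = 383.04775 m/s^2. Sum: 96.86544 + 383.04775 = 479.91319 m/s^2. Result: 479.91319 m/s^2 ≈ 479.9 m/s^2 (4 s.f.). Final answer: 479.9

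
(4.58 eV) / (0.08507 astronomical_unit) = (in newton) 1 eV = 1.6021766e-19 J, so 4.58 eV = 4.58 * 1.6021766e-19 = 7.337969e-19 J. 1 astronomical_unit = 1.4959787e+11 m, so 0.08507 astronomical_unit = 0.08507 * 1.4959787e+11 = 1.2726291e+10 m. Combine: 7.337969e-19 J / 1.2726291e+10 m = 5.7659919e-29 N. 5.7659919e-29 N = 5.7659919e-29 newton ≈ 5.766e-29 newton (4 s.f.). Final answer: 5.766e-29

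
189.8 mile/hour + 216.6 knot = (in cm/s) 1 mile/hour = 0.44704 m/s, so 189.8 mile/hour = 189.8 * 0.44704 = 84.848192 m/s. 1 knot = 0.51444444 m/s, so 216.6 knot = 216.6 * 0.51444444 = 111.42867 m/s. Sum: 84.848192 + 111.42867 = 196.27686 m/s. 1 cm/s = 0.01 m/s, so 196.27686 m/s = 196.27686 / 0.01 = 19627.686 cm/s ≈ 1.963e+04 cm/s (4 s.f.). Final answer: 1.963e+04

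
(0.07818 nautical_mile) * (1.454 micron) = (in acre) 5.202e-08. Check: 1 nautical_mile = 1852 m, so 0.07818 nautical_mile = 0.07818 * 1852 = 144.78936 m. 1 micron = 1e-06 m, so 1.454 micron = 1.454 * 1e-06 = 1.454e-06 m. Combine: 144.78936 m * 1.454e-06 m = 0.00021052373 m^2. 1 acre = 4046.8564 m^2, so 0.00021052373 m^2 = 0.00021052373 / 4046.8564 = 5.2021546e-08 acre ≈ 5.202e-08 acre (4 s.f.).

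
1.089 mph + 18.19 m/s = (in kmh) 1 mph = 0.44704 m/s, so 1.089 mph = 1.089 * 0.44704 = 0.48682656 m/s. 18.19 m/s is already in m/s. Sum: 0.48682656 + 18.19 = 18.676827 m/s. 1 kmh = 0.27777778 m/s, so 18.676827 m/s = 18.676827 / 0.27777778 = 67.236576 kmh ≈ 67.24 kmh (4 s.f.). Final answer: 67.24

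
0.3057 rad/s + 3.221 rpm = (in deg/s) 36.84. Check: 0.3057 rad/s is already in rad/s. 1 rpm = 0.10471976 rad/s, so 3.221 rpm = 3.221 * 0.10471976 = 0.33730233 rad/s. Sum: 0.3057 + 0.33730233 = 0.64300233 rad/s. 1 deg/s = 0.017453293 rad/s, so 0.64300233 rad/s = 0.64300233 / 0.017453293 = 36.84132 deg/s ≈ 36.84 deg/s (4 s.f.).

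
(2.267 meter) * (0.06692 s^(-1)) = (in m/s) 2.267 meter = 2.267 m. 0.06692 s^(-1) = 0.06692 Hz. Combine: 2.267 m * 0.06692 Hz = 0.15170764 m/s. Result: 0.15170764 m/s ≈ 0.1517 m/s (4 s.f.). Final answer: 0.1517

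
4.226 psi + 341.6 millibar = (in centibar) 63.3. Check: 1 psi = 6894.7573 Pa, so 4.226 psi = 4.226 * 6894.7573 = 29137.244 Pa. 1 millibar = 100 Pa, so 341.6 millibar = 341.6 * 100 = 34160 Pa. Sum: 29137.244 + 34160 = 63297.244 Pa. 1 centibar = 1000 Pa, so 63297.244 Pa = 63297.244 / 1000 = 63.297244 centibar ≈ 63.3 centibar (4 s.f.).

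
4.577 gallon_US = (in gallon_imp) 3.811. Check: 1 gallon_US = 0.0037854118 m^3, so 4.577 gallon_US = 4.577 * 0.0037854118 = 0.01732583 m^3. 1 gallon_imp = 0.00454609 m^3, so 0.01732583 m^3 = 0.01732583 / 0.00454609 = 3.8111497 gallon_imp ≈ 3.811 gallon_imp (4 s.f.).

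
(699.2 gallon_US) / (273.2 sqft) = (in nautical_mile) 5.631e-05. Check: 1 gallon_US = 0.0037854118 m^3, so 699.2 gallon_US = 699.2 * 0.0037854118 = 2.6467599 m^3. 1 sqft = 0.09290304 m^2, so 273.2 sqft = 273.2 * 0.09290304 = 25.381111 m^2. Combine: 2.6467599 m^3 / 25.381111 m^2 = 0.1042807 m. 1 nautical_mile = 1852 m, so 0.1042807 m = 0.1042807 / 1852 = 5.6307072e-05 nautical_mile ≈ 5.631e-05 nautical_mile (4 s.f.).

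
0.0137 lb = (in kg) 0.006214. Check: 1 lb = 0.45359237 kg, so 0.0137 lb = 0.0137 * 0.45359237 = 0.0062142155 kg. Result: 0.0062142155 kg ≈ 0.006214 kg (4 s.f.).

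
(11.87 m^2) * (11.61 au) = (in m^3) 2.062e+13. Check: 11.87 m^2 is already in m^2. 1 au = 1.4959787e+11 m, so 11.61 au = 11.61 * 1.4959787e+11 = 1.7368313e+12 m. Combine: 11.87 m^2 * 1.7368313e+12 m = 2.0616187e+13 m^3. Result: 2.0616187e+13 m^3 ≈ 2.062e+13 m^3 (4 s.f.).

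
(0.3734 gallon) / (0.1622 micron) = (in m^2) 1 gallon = 0.0037854118 m^3, so 0.3734 gallon = 0.3734 * 0.0037854118 = 0.0014134728 m^3. 1 micron = 1e-06 m, so 0.1622 micron = 0.1622 * 1e-06 = 1.622e-07 m. Combine: 0.0014134728 m^3 / 1.622e-07 m = 8714.382 m^2. Result: 8714.382 m^2 ≈ 8714 m^2 (4 s.f.). Final answer: 8714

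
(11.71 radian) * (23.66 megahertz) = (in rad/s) 11.71 radian = 11.71 rad. 1 megahertz = 1000000 Hz, so 23.66 megahertz = 23.66 * 1000000 = 23660000 Hz. Combine: 11.71 rad * 23660000 Hz = 2.770586e+08 rad/s. Result: 2.770586e+08 rad/s ≈ 2.771e+08 rad/s (4 s.f.). Final answer: 2.771e+08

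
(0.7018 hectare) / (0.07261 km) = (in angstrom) 9.665e+11. Check: 1 hectare = 10000 m^2, so 0.7018 hectare = 0.7018 * 10000 = 7018 m^2. 1 km = 1000 m, so 0.07261 km = 0.07261 * 1000 = 72.61 m. Combine: 7018 m^2 / 72.61 m = 96.653354 m. 1 angstrom = 1e-10 m, so 96.653354 m = 96.653354 / 1e-10 = 9.6653354e+11 angstrom ≈ 9.665e+11 angstrom (4 s.f.).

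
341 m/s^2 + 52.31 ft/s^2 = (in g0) 36.4. Check: 341 m/s^2 is already in m/s^2. 1 ft/s^2 = 0.3048 m/s^2, so 52.31 ft/s^2 = 52.31 * 0.3048 = 15.944088 m/s^2. Sum: 341 + 15.944088 = 356.94409 m/s^2. 1 g0 = 9.80665 m/s^2, so 356.94409 m/s^2 = 356.94409 / 9.80665 = 36.398167 g0 ≈ 36.4 g0 (4 s.f.).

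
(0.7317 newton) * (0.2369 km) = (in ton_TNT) 4.143e-08. Check: 0.7317 newton = 0.7317 N. 1 km = 1000 m, so 0.2369 km = 0.2369 * 1000 = 236.9 m. Combine: 0.7317 N * 236.9 m = 173.33973 J. 1 ton_TNT = 4.184e+09 J, so 173.33973 J = 173.33973 / 4.184e+09 = 4.142919e-08 ton_TNT ≈ 4.143e-08 ton_TNT (4 s.f.).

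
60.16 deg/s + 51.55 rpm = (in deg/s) 1 deg/s = 0.017453293 rad/s, so 60.16 deg/s = 60.16 * 0.017453293 = 1.0499901 rad/s. 1 rpm = 0.10471976 rad/s, so 51.55 rpm = 51.55 * 0.10471976 = 5.3983034 rad/s. Sum: 1.0499901 + 5.3983034 = 6.4482935 rad/s. 1 deg/s = 0.017453293 rad/s, so 6.4482935 rad/s = 6.4482935 / 0.017453293 = 369.46 deg/s ≈ 369.5 deg/s (4 s.f.). Final answer: 369.5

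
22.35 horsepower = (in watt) 1.667e+04. Check: 1 horsepower = 745.69987 W, so 22.35 horsepower = 22.35 * 745.69987 = 16666.392 W. 16666.392 W = 16666.392 watt ≈ 1.667e+04 watt (4 s.f.).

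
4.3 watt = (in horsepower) 4.3 watt = 4.3 W. 1 horsepower = 745.69987 W, so 4.3 W = 4.3 / 745.69987 = 0.005766395 horsepower ≈ 0.005766 horsepower (4 s.f.). Final answer: 0.005766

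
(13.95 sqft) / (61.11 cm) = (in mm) 1 sqft = 0.09290304 m^2, so 13.95 sqft = 13.95 * 0.09290304 = 1.2959974 m^2. 1 cm = 0.01 m, so 61.11 cm = 61.11 * 0.01 = 0.6111 m. Combine: 1.2959974 m^2 / 0.6111 m = 2.1207616 m. 1 mm = 0.001 m, so 2.1207616 m = 2.1207616 / 0.001 = 2120.7616 mm ≈ 2121 mm (4 s.f.). Final answer: 2121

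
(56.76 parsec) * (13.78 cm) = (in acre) 1 parsec = 3.0856776e+16 m, so 56.76 parsec = 56.76 * 3.0856776e+16 = 1.7514306e+18 m. 1 cm = 0.01 m, so 13.78 cm = 13.78 * 0.01 = 0.1378 m. Combine: 1.7514306e+18 m * 0.1378 m = 2.4134714e+17 m^2. 1 acre = 4046.8564 m^2, so 2.4134714e+17 m^2 = 2.4134714e+17 / 4046.8564 = 5.9638176e+13 acre ≈ 5.964e+13 acre (4 s.f.). Final answer: 5.964e+13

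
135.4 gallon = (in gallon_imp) 1 gallon = 0.0037854118 m^3, so 135.4 gallon = 135.4 * 0.0037854118 = 0.51254476 m^3. 1 gallon_imp = 0.00454609 m^3, so 0.51254476 m^3 = 0.51254476 / 0.00454609 = 112.74408 gallon_imp ≈ 112.7 gallon_imp (4 s.f.). Final answer: 112.7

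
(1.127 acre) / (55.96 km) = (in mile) 5.064e-05. Check: 1 acre = 4046.8564 m^2, so 1.127 acre = 1.127 * 4046.8564 = 4560.8072 m^2. 1 km = 1000 m, so 55.96 km = 55.96 * 1000 = 55960 m. Combine: 4560.8072 m^2 / 55960 m = 0.081501201 m. 1 mile = 1609.344 m, so 0.081501201 m = 0.081501201 / 1609.344 = 5.0642498e-05 mile ≈ 5.064e-05 mile (4 s.f.).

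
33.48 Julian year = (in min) 1 Julian year = 31557600 s, so 33.48 Julian year = 33.48 * 31557600 = 1.0565484e+09 s. 1 min = 60 s, so 1.0565484e+09 s = 1.0565484e+09 / 60 = 17609141 min ≈ 1.761e+07 min (4 s.f.). Final answer: 1.761e+07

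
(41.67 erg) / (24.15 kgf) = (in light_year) 1.86e-24. Check: 1 erg = 1e-07 J, so 41.67 erg = 41.67 * 1e-07 = 4.167e-06 J. 1 kgf = 9.80665 N, so 24.15 kgf = 24.15 * 9.80665 = 236.8306 N. Combine: 4.167e-06 J / 236.8306 N = 1.7594855e-08 m. 1 light_year = 9.4607305e+15 m, so 1.7594855e-08 m = 1.7594855e-08 / 9.4607305e+15 = 1.8597776e-24 light_year ≈ 1.86e-24 light_year (4 s.f.).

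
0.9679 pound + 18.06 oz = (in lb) 1 pound = 0.45359237 kg, so 0.9679 pound = 0.9679 * 0.45359237 = 0.43903205 kg. 1 oz = 0.028349523 kg, so 18.06 oz = 18.06 * 0.028349523 = 0.51199239 kg. Sum: 0.43903205 + 0.51199239 = 0.95102444 kg. 1 lb = 0.45359237 kg, so 0.95102444 kg = 0.95102444 / 0.45359237 = 2.09665 lb ≈ 2.097 lb (4 s.f.). Final answer: 2.097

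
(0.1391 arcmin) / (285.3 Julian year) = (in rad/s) 1 arcmin = 0.00029088821 rad, so 0.1391 arcmin = 0.1391 * 0.00029088821 = 4.046255e-05 rad. 1 Julian year = 31557600 s, so 285.3 Julian year = 285.3 * 31557600 = 9.0033833e+09 s. Combine: 4.046255e-05 rad / 9.0033833e+09 s = 4.4941494e-15 rad/s. Result: 4.4941494e-15 rad/s ≈ 4.494e-15 rad/s (4 s.f.). Final answer: 4.494e-15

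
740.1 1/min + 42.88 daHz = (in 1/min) 2.647e+04. Check: 1 1/min = 0.016666667 Hz, so 740.1 1/min = 740.1 * 0.016666667 = 12.335 Hz. 1 daHz = 10 Hz, so 42.88 daHz = 42.88 * 10 = 428.8 Hz. Sum: 12.335 + 428.8 = 441.135 Hz. 1 1/min = 0.016666667 Hz, so 441.135 Hz = 441.135 / 0.016666667 = 26468.1 1/min ≈ 2.647e+04 1/min (4 s.f.).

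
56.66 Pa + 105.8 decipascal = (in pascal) 56.66 Pa is already in Pa. 1 decipascal = 0.1 Pa, so 105.8 decipascal = 105.8 * 0.1 = 10.58 Pa. Sum: 56.66 + 10.58 = 67.24 Pa. 67.24 Pa = 67.24 pascal. Final answer: 67.24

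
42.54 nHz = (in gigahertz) 4.254e-17. Check: 1 nHz = 1e-09 Hz, so 42.54 nHz = 42.54 * 1e-09 = 4.254e-08 Hz. 1 gigahertz = 1e+09 Hz, so 4.254e-08 Hz = 4.254e-08 / 1e+09 = 4.254e-17 gigahertz.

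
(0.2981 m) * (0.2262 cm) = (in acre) 0.2981 m is already in m. 1 cm = 0.01 m, so 0.2262 cm = 0.2262 * 0.01 = 0.002262 m. Combine: 0.2981 m * 0.002262 m = 0.0006743022 m^2. 1 acre = 4046.8564 m^2, so 0.0006743022 m^2 = 0.0006743022 / 4046.8564 = 1.666237e-07 acre ≈ 1.666e-07 acre (4 s.f.). Final answer: 1.666e-07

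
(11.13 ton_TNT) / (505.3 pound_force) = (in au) 1 ton_TNT = 4.184e+09 J, so 11.13 ton_TNT = 11.13 * 4.184e+09 = 4.656792e+10 J. 1 pound_force = 4.4482216 N, so 505.3 pound_force = 505.3 * 4.4482216 = 2247.6864 N. Combine: 4.656792e+10 J / 2247.6864 N = 20718157 m. 1 au = 1.4959787e+11 m, so 20718157 m = 20718157 / 1.4959787e+11 = 0.00013849233 au ≈ 0.0001385 au (4 s.f.). Final answer: 0.0001385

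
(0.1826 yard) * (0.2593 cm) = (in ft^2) 1 yard = 0.9144 m, so 0.1826 yard = 0.1826 * 0.9144 = 0.16696944 m. 1 cm = 0.01 m, so 0.2593 cm = 0.2593 * 0.01 = 0.002593 m. Combine: 0.16696944 m * 0.002593 m = 0.00043295176 m^2. 1 ft^2 = 0.09290304 m^2, so 0.00043295176 m^2 = 0.00043295176 / 0.09290304 = 0.0046602539 ft^2 ≈ 0.00466 ft^2 (4 s.f.). Final answer: 0.00466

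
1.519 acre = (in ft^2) 1 acre = 4046.8564 m^2, so 1.519 acre = 1.519 * 4046.8564 = 6147.1749 m^2. 1 ft^2 = 0.09290304 m^2, so 6147.1749 m^2 = 6147.1749 / 0.09290304 = 66167.64 ft^2 ≈ 6.617e+04 ft^2 (4 s.f.). Final answer: 6.617e+04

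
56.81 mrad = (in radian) 1 mrad = 0.001 rad, so 56.81 mrad = 56.81 * 0.001 = 0.05681 rad. 0.05681 rad = 0.05681 radian. Final answer: 0.05681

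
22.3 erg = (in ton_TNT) 1 erg = 1e-07 J, so 22.3 erg = 22.3 * 1e-07 = 2.23e-06 J. 1 ton_TNT = 4.184e+09 J, so 2.23e-06 J = 2.23e-06 / 4.184e+09 = 5.3298279e-16 ton_TNT ≈ 5.33e-16 ton_TNT (4 s.f.). Final answer: 5.33e-16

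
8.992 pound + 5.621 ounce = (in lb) 1 pound = 0.45359237 kg, so 8.992 pound = 8.992 * 0.45359237 = 4.0787026 kg. 1 ounce = 0.028349523 kg, so 5.621 ounce = 5.621 * 0.028349523 = 0.15935267 kg. Sum: 4.0787026 + 0.15935267 = 4.2380553 kg. 1 lb = 0.45359237 kg, so 4.2380553 kg = 4.2380553 / 0.45359237 = 9.3433125 lb ≈ 9.343 lb (4 s.f.). Final answer: 9.343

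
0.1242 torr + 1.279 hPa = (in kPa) 1 torr = 133.32237 Pa, so 0.1242 torr = 0.1242 * 133.32237 = 16.558638 Pa. 1 hPa = 100 Pa, so 1.279 hPa = 1.279 * 100 = 127.9 Pa. Sum: 16.558638 + 127.9 = 144.45864 Pa. 1 kPa = 1000 Pa, so 144.45864 Pa = 144.45864 / 1000 = 0.14445864 kPa ≈ 0.1445 kPa (4 s.f.). Final answer: 0.1445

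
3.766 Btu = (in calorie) 1 Btu = 1055.0559 J, so 3.766 Btu = 3.766 * 1055.0559 = 3973.3403 J. 1 calorie = 4.184 J, so 3973.3403 J = 3973.3403 / 4.184 = 949.65113 calorie ≈ 949.7 calorie (4 s.f.). Final answer: 949.7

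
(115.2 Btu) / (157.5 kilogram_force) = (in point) 1 Btu = 1055.0559 J, so 115.2 Btu = 115.2 * 1055.0559 = 121542.43 J. 1 kilogram_force = 9.80665 N, so 157.5 kilogram_force = 157.5 * 9.80665 = 1544.5474 N. Combine: 121542.43 J / 1544.5474 N = 78.691296 m. 1 point = 0.00035277778 m, so 78.691296 m = 78.691296 / 0.00035277778 = 223061.94 point ≈ 2.231e+05 point (4 s.f.). Final answer: 2.231e+05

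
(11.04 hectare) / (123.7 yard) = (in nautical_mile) 1 hectare = 10000 m^2, so 11.04 hectare = 11.04 * 10000 = 110400 m^2. 1 yard = 0.9144 m, so 123.7 yard = 123.7 * 0.9144 = 113.11128 m. Combine: 110400 m^2 / 113.11128 m = 976.02998 m. 1 nautical_mile = 1852 m, so 976.02998 m = 976.02998 / 1852 = 0.52701403 nautical_mile ≈ 0.527 nautical_mile (4 s.f.). Final answer: 0.527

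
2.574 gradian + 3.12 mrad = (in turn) 0.006932. Check: 1 gradian = 0.015707963 rad, so 2.574 gradian = 2.574 * 0.015707963 = 0.040432297 rad. 1 mrad = 0.001 rad, so 3.12 mrad = 3.12 * 0.001 = 0.00312 rad. Sum: 0.040432297 + 0.00312 = 0.043552297 rad. 1 turn = 6.2831853 rad, so 0.043552297 rad = 0.043552297 / 6.2831853 = 0.0069315634 turn ≈ 0.006932 turn (4 s.f.).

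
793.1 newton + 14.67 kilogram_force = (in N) 937. Check: 793.1 newton = 793.1 N. 1 kilogram_force = 9.80665 N, so 14.67 kilogram_force = 14.67 * 9.80665 = 143.86356 N. Sum: 793.1 + 143.86356 = 936.96356 N. Result: 936.96356 N ≈ 937 N (4 s.f.).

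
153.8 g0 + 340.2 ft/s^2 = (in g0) 1 g0 = 9.80665 m/s^2, so 153.8 g0 = 153.8 * 9.80665 = 1508.2628 m/s^2. 1 ft/s^2 = 0.3048 m/s^2, so 340.2 ft/s^2 = 340.2 * 0.3048 = 103.69296 m/s^2. Sum: 1508.2628 + 103.69296 = 1611.9557 m/s^2. 1 g0 = 9.80665 m/s^2, so 1611.9557 m/s^2 = 1611.9557 / 9.80665 = 164.37374 g0 ≈ 164.4 g0 (4 s.f.). Final answer: 164.4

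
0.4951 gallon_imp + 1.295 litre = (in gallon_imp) 1 gallon_imp = 0.00454609 m^3, so 0.4951 gallon_imp = 0.4951 * 0.00454609 = 0.0022507692 m^3. 1 litre = 0.001 m^3, so 1.295 litre = 1.295 * 0.001 = 0.001295 m^3. Sum: 0.0022507692 + 0.001295 = 0.0035457692 m^3. 1 gallon_imp = 0.00454609 m^3, so 0.0035457692 m^3 = 0.0035457692 / 0.00454609 = 0.77996018 gallon_imp ≈ 0.78 gallon_imp (4 s.f.). Final answer: 0.78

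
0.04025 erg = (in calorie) 9.62e-10. Check: 1 erg = 1e-07 J, so 0.04025 erg = 0.04025 * 1e-07 = 4.025e-09 J. 1 calorie = 4.184 J, so 4.025e-09 J = 4.025e-09 / 4.184 = 9.6199809e-10 calorie ≈ 9.62e-10 calorie (4 s.f.).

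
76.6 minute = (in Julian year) 1 minute = 60 s, so 76.6 minute = 76.6 * 60 = 4596 s. 1 Julian year = 31557600 s, so 4596 s = 4596 / 31557600 = 0.00014563845 Julian year ≈ 0.0001456 Julian year (4 s.f.). Final answer: 0.0001456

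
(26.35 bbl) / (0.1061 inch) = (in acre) 0.3841. Check: 1 bbl = 0.15898729 m^3, so 26.35 bbl = 26.35 * 0.15898729 = 4.1893152 m^3. 1 inch = 0.0254 m, so 0.1061 inch = 0.1061 * 0.0254 = 0.00269494 m. Combine: 4.1893152 m^3 / 0.00269494 m = 1554.5115 m^2. 1 acre = 4046.8564 m^2, so 1554.5115 m^2 = 1554.5115 / 4046.8564 = 0.38412816 acre ≈ 0.3841 acre (4 s.f.).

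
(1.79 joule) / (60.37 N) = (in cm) 2.965. Check: 1.79 joule = 1.79 J. 60.37 N is already in N. Combine: 1.79 J / 60.37 N = 0.029650489 m. 1 cm = 0.01 m, so 0.029650489 m = 0.029650489 / 0.01 = 2.9650489 cm ≈ 2.965 cm (4 s.f.).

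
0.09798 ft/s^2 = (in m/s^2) 0.02986. Check: 1 ft/s^2 = 0.3048 m/s^2, so 0.09798 ft/s^2 = 0.09798 * 0.3048 = 0.029864304 m/s^2. Result: 0.029864304 m/s^2 ≈ 0.02986 m/s^2 (4 s.f.).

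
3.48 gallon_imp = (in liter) 1 gallon_imp = 0.00454609 m^3, so 3.48 gallon_imp = 3.48 * 0.00454609 = 0.015820393 m^3. 1 liter = 0.001 m^3, so 0.015820393 m^3 = 0.015820393 / 0.001 = 15.820393 liter ≈ 15.82 liter (4 s.f.). Final answer: 15.82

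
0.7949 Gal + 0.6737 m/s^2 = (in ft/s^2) 2.236. Check: 1 Gal = 0.01 m/s^2, so 0.7949 Gal = 0.7949 * 0.01 = 0.007949 m/s^2. 0.6737 m/s^2 is already in m/s^2. Sum: 0.007949 + 0.6737 = 0.681649 m/s^2. 1 ft/s^2 = 0.3048 m/s^2, so 0.681649 m/s^2 = 0.681649 / 0.3048 = 2.2363812 ft/s^2 ≈ 2.236 ft/s^2 (4 s.f.).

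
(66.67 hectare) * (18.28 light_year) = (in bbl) 7.252e+23. Check: 1 hectare = 10000 m^2, so 66.67 hectare = 66.67 * 10000 = 666700 m^2. 1 light_year = 9.4607305e+15 m, so 18.28 light_year = 18.28 * 9.4607305e+15 = 1.7294215e+17 m. Combine: 666700 m^2 * 1.7294215e+17 m = 1.1530053e+23 m^3. 1 bbl = 0.15898729 m^3, so 1.1530053e+23 m^3 = 1.1530053e+23 / 0.15898729 = 7.2521854e+23 bbl ≈ 7.252e+23 bbl (4 s.f.).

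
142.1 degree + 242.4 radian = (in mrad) 1 degree = 0.017453293 rad, so 142.1 degree = 142.1 * 0.017453293 = 2.4801129 rad. 242.4 radian = 242.4 rad. Sum: 2.4801129 + 242.4 = 244.88011 rad. 1 mrad = 0.001 rad, so 244.88011 rad = 244.88011 / 0.001 = 244880.11 mrad ≈ 2.449e+05 mrad (4 s.f.). Final answer: 2.449e+05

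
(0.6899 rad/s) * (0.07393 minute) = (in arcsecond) 0.6899 rad/s is already in rad/s. 1 minute = 60 s, so 0.07393 minute = 0.07393 * 60 = 4.4358 s. Combine: 0.6899 rad/s * 4.4358 s = 3.0602584 rad. 1 arcsecond = 4.8481368e-06 rad, so 3.0602584 rad = 3.0602584 / 4.8481368e-06 = 631223.61 arcsecond ≈ 6.312e+05 arcsecond (4 s.f.). Final answer: 6.312e+05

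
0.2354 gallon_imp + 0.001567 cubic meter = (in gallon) 0.6967. Check: 1 gallon_imp = 0.00454609 m^3, so 0.2354 gallon_imp = 0.2354 * 0.00454609 = 0.0010701496 m^3. 0.001567 cubic meter = 0.001567 m^3. Sum: 0.0010701496 + 0.001567 = 0.0026371496 m^3. 1 gallon = 0.0037854118 m^3, so 0.0026371496 m^3 = 0.0026371496 / 0.0037854118 = 0.69666122 gallon ≈ 0.6967 gallon (4 s.f.).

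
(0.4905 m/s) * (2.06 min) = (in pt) 0.4905 m/s is already in m/s. 1 min = 60 s, so 2.06 min = 2.06 * 60 = 123.6 s. Combine: 0.4905 m/s * 123.6 s = 60.6258 m. 1 pt = 0.00035277778 m, so 60.6258 m = 60.6258 / 0.00035277778 = 171852.66 pt ≈ 1.719e+05 pt (4 s.f.). Final answer: 1.719e+05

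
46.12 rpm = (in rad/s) 1 rpm = 0.10471976 rad/s, so 46.12 rpm = 46.12 * 0.10471976 = 4.8296751 rad/s. Result: 4.8296751 rad/s ≈ 4.83 rad/s (4 s.f.). Final answer: 4.83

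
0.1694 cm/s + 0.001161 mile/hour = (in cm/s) 0.2213. Check: 1 cm/s = 0.01 m/s, so 0.1694 cm/s = 0.1694 * 0.01 = 0.001694 m/s. 1 mile/hour = 0.44704 m/s, so 0.001161 mile/hour = 0.001161 * 0.44704 = 0.00051901344 m/s. Sum: 0.001694 + 0.00051901344 = 0.0022130134 m/s. 1 cm/s = 0.01 m/s, so 0.0022130134 m/s = 0.0022130134 / 0.01 = 0.22130134 cm/s ≈ 0.2213 cm/s (4 s.f.).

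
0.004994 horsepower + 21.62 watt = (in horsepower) 1 horsepower = 745.69987 W, so 0.004994 horsepower = 0.004994 * 745.69987 = 3.7240252 W. 21.62 watt = 21.62 W. Sum: 3.7240252 + 21.62 = 25.344025 W. 1 horsepower = 745.69987 W, so 25.344025 W = 25.344025 / 745.69987 = 0.033986898 horsepower ≈ 0.03399 horsepower (4 s.f.). Final answer: 0.03399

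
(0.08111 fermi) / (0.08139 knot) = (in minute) 3.229e-17. Check: 1 fermi = 1e-15 m, so 0.08111 fermi = 0.08111 * 1e-15 = 8.111e-17 m. 1 knot = 0.51444444 m/s, so 0.08139 knot = 0.08139 * 0.51444444 = 0.041870633 m/s. Combine: 8.111e-17 m / 0.041870633 m/s = 1.9371572e-15 s. 1 minute = 60 s, so 1.9371572e-15 s = 1.9371572e-15 / 60 = 3.2285954e-17 minute ≈ 3.229e-17 minute (4 s.f.).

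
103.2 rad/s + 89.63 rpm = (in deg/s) 103.2 rad/s is already in rad/s. 1 rpm = 0.10471976 rad/s, so 89.63 rpm = 89.63 * 0.10471976 = 9.3860317 rad/s. Sum: 103.2 + 9.3860317 = 112.58603 rad/s. 1 deg/s = 0.017453293 rad/s, so 112.58603 rad/s = 112.58603 / 0.017453293 = 6450.7044 deg/s ≈ 6451 deg/s (4 s.f.). Final answer: 6451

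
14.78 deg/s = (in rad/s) 1 deg/s = 0.017453293 rad/s, so 14.78 deg/s = 14.78 * 0.017453293 = 0.25795966 rad/s. Result: 0.25795966 rad/s ≈ 0.258 rad/s (4 s.f.). Final answer: 0.258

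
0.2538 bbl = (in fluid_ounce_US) 1 bbl = 0.15898729 m^3, so 0.2538 bbl = 0.2538 * 0.15898729 = 0.040350975 m^3. 1 fluid_ounce_US = 2.957353e-05 m^3, so 0.040350975 m^3 = 0.040350975 / 2.957353e-05 = 1364.4288 fluid_ounce_US ≈ 1364 fluid_ounce_US (4 s.f.). Final answer: 1364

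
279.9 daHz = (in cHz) 2.799e+05. Check: 1 daHz = 10 Hz, so 279.9 daHz = 279.9 * 10 = 2799 Hz. 1 cHz = 0.01 Hz, so 2799 Hz = 2799 / 0.01 = 279900 cHz ≈ 2.799e+05 cHz (4 s.f.).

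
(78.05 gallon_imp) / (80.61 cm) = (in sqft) 4.738. Check: 1 gallon_imp = 0.00454609 m^3, so 78.05 gallon_imp = 78.05 * 0.00454609 = 0.35482232 m^3. 1 cm = 0.01 m, so 80.61 cm = 80.61 * 0.01 = 0.8061 m. Combine: 0.35482232 m^3 / 0.8061 m = 0.4401716 m^2. 1 sqft = 0.09290304 m^2, so 0.4401716 m^2 = 0.4401716 / 0.09290304 = 4.7379676 sqft ≈ 4.738 sqft (4 s.f.).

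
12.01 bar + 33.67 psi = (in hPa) 1 bar = 100000 Pa, so 12.01 bar = 12.01 * 100000 = 1201000 Pa. 1 psi = 6894.7573 Pa, so 33.67 psi = 33.67 * 6894.7573 = 232146.48 Pa. Sum: 1201000 + 232146.48 = 1433146.5 Pa. 1 hPa = 100 Pa, so 1433146.5 Pa = 1433146.5 / 100 = 14331.465 hPa ≈ 1.433e+04 hPa (4 s.f.). Final answer: 1.433e+04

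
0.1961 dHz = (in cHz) 1 dHz = 0.1 Hz, so 0.1961 dHz = 0.1961 * 0.1 = 0.01961 Hz. 1 cHz = 0.01 Hz, so 0.01961 Hz = 0.01961 / 0.01 = 1.961 cHz. Final answer: 1.961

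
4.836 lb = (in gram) 1 lb = 0.45359237 kg, so 4.836 lb = 4.836 * 0.45359237 = 2.1935727 kg. 1 gram = 0.001 kg, so 2.1935727 kg = 2.1935727 / 0.001 = 2193.5727 gram ≈ 2194 gram (4 s.f.). Final answer: 2194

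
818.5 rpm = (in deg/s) 4911. Check: 1 rpm = 0.10471976 rad/s, so 818.5 rpm = 818.5 * 0.10471976 = 85.71312 rad/s. 1 deg/s = 0.017453293 rad/s, so 85.71312 rad/s = 85.71312 / 0.017453293 = 4911 deg/s.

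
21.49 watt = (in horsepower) 0.02882. Check: 21.49 watt = 21.49 W. 1 horsepower = 745.69987 W, so 21.49 W = 21.49 / 745.69987 = 0.028818565 horsepower ≈ 0.02882 horsepower (4 s.f.).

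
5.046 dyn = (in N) 5.046e-05. Check: 1 dyn = 1e-05 N, so 5.046 dyn = 5.046 * 1e-05 = 5.046e-05 N. Result: 5.046e-05 N.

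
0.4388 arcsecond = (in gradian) 0.0001354. Check: 1 arcsecond = 4.8481368e-06 rad, so 0.4388 arcsecond = 0.4388 * 4.8481368e-06 = 2.1273624e-06 rad. 1 gradian = 0.015707963 rad, so 2.1273624e-06 rad = 2.1273624e-06 / 0.015707963 = 0.0001354321 gradian ≈ 0.0001354 gradian (4 s.f.).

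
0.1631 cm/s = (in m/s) 0.001631. Check: 1 cm/s = 0.01 m/s, so 0.1631 cm/s = 0.1631 * 0.01 = 0.001631 m/s. Result: 0.001631 m/s.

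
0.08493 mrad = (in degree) 1 mrad = 0.001 rad, so 0.08493 mrad = 0.08493 * 0.001 = 8.493e-05 rad. 1 degree = 0.017453293 rad, so 8.493e-05 rad = 8.493e-05 / 0.017453293 = 0.0048661306 degree ≈ 0.004866 degree (4 s.f.). Final answer: 0.004866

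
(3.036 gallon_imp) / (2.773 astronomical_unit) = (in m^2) 1 gallon_imp = 0.00454609 m^3, so 3.036 gallon_imp = 3.036 * 0.00454609 = 0.013801929 m^3. 1 astronomical_unit = 1.4959787e+11 m, so 2.773 astronomical_unit = 2.773 * 1.4959787e+11 = 4.148349e+11 m. Combine: 0.013801929 m^3 / 4.148349e+11 m = 3.3270897e-14 m^2. Result: 3.3270897e-14 m^2 ≈ 3.327e-14 m^2 (4 s.f.). Final answer: 3.327e-14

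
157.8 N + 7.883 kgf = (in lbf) 52.85. Check: 157.8 N is already in N. 1 kgf = 9.80665 N, so 7.883 kgf = 7.883 * 9.80665 = 77.305822 N. Sum: 157.8 + 77.305822 = 235.10582 N. 1 lbf = 4.4482216 N, so 235.10582 N = 235.10582 / 4.4482216 = 52.853891 lbf ≈ 52.85 lbf (4 s.f.).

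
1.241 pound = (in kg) 1 pound = 0.45359237 kg, so 1.241 pound = 1.241 * 0.45359237 = 0.56290813 kg. Result: 0.56290813 kg ≈ 0.5629 kg (4 s.f.). Final answer: 0.5629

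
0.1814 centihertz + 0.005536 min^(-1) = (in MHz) 1 centihertz = 0.01 Hz, so 0.1814 centihertz = 0.1814 * 0.01 = 0.001814 Hz. 1 min^(-1) = 0.016666667 Hz, so 0.005536 min^(-1) = 0.005536 * 0.016666667 = 9.2266667e-05 Hz. Sum: 0.001814 + 9.2266667e-05 = 0.0019062667 Hz. 1 MHz = 1000000 Hz, so 0.0019062667 Hz = 0.0019062667 / 1000000 = 1.9062667e-09 MHz ≈ 1.906e-09 MHz (4 s.f.). Final answer: 1.906e-09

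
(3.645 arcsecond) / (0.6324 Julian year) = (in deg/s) 5.073e-11. Check: 1 arcsecond = 4.8481368e-06 rad, so 3.645 arcsecond = 3.645 * 4.8481368e-06 = 1.7671459e-05 rad. 1 Julian year = 31557600 s, so 0.6324 Julian year = 0.6324 * 31557600 = 19957026 s. Combine: 1.7671459e-05 rad / 19957026 s = 8.8547554e-13 rad/s. 1 deg/s = 0.017453293 rad/s, so 8.8547554e-13 rad/s = 8.8547554e-13 / 0.017453293 = 5.0734012e-11 deg/s ≈ 5.073e-11 deg/s (4 s.f.).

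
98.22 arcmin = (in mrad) 28.57. Check: 1 arcmin = 0.00029088821 rad, so 98.22 arcmin = 98.22 * 0.00029088821 = 0.02857104 rad. 1 mrad = 0.001 rad, so 0.02857104 rad = 0.02857104 / 0.001 = 28.57104 mrad ≈ 28.57 mrad (4 s.f.).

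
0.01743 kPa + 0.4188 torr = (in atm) 0.0007231. Check: 1 kPa = 1000 Pa, so 0.01743 kPa = 0.01743 * 1000 = 17.43 Pa. 1 torr = 133.32237 Pa, so 0.4188 torr = 0.4188 * 133.32237 = 55.835408 Pa. Sum: 17.43 + 55.835408 = 73.265408 Pa. 1 atm = 101325 Pa, so 73.265408 Pa = 73.265408 / 101325 = 0.00072307336 atm ≈ 0.0007231 atm (4 s.f.).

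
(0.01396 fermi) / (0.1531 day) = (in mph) 2.361e-21. Check: 1 fermi = 1e-15 m, so 0.01396 fermi = 0.01396 * 1e-15 = 1.396e-17 m. 1 day = 86400 s, so 0.1531 day = 0.1531 * 86400 = 13227.84 s. Combine: 1.396e-17 m / 13227.84 s = 1.0553499e-21 m/s. 1 mph = 0.44704 m/s, so 1.0553499e-21 m/s = 1.0553499e-21 / 0.44704 = 2.3607506e-21 mph ≈ 2.361e-21 mph (4 s.f.).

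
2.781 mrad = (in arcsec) 573.6. Check: 1 mrad = 0.001 rad, so 2.781 mrad = 2.781 * 0.001 = 0.002781 rad. 1 arcsec = 4.8481368e-06 rad, so 0.002781 rad = 0.002781 / 4.8481368e-06 = 573.62243 arcsec ≈ 573.6 arcsec (4 s.f.).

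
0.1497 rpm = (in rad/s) 0.01568. Check: 1 rpm = 0.10471976 rad/s, so 0.1497 rpm = 0.1497 * 0.10471976 = 0.015676547 rad/s. Result: 0.015676547 rad/s ≈ 0.01568 rad/s (4 s.f.).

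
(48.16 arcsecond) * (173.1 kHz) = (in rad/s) 1 arcsecond = 4.8481368e-06 rad, so 48.16 arcsecond = 48.16 * 4.8481368e-06 = 0.00023348627 rad. 1 kHz = 1000 Hz, so 173.1 kHz = 173.1 * 1000 = 173100 Hz. Combine: 0.00023348627 rad * 173100 Hz = 40.416473 rad/s. Result: 40.416473 rad/s ≈ 40.42 rad/s (4 s.f.). Final answer: 40.42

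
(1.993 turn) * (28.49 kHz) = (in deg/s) 2.044e+07. Check: 1 turn = 6.2831853 rad, so 1.993 turn = 1.993 * 6.2831853 = 12.522388 rad. 1 kHz = 1000 Hz, so 28.49 kHz = 28.49 * 1000 = 28490 Hz. Combine: 12.522388 rad * 28490 Hz = 356762.84 rad/s. 1 deg/s = 0.017453293 rad/s, so 356762.84 rad/s = 356762.84 / 0.017453293 = 20441005 deg/s ≈ 2.044e+07 deg/s (4 s.f.).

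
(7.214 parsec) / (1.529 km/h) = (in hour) 1.456e+14. Check: 1 parsec = 3.0856776e+16 m, so 7.214 parsec = 7.214 * 3.0856776e+16 = 2.2260078e+17 m. 1 km/h = 0.27777778 m/s, so 1.529 km/h = 1.529 * 0.27777778 = 0.42472222 m/s. Combine: 2.2260078e+17 m / 0.42472222 m/s = 5.241091e+17 s. 1 hour = 3600 s, so 5.241091e+17 s = 5.241091e+17 / 3600 = 1.4558586e+14 hour ≈ 1.456e+14 hour (4 s.f.).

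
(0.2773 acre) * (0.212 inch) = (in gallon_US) 1 acre = 4046.8564 m^2, so 0.2773 acre = 0.2773 * 4046.8564 = 1122.1933 m^2. 1 inch = 0.0254 m, so 0.212 inch = 0.212 * 0.0254 = 0.0053848 m. Combine: 1122.1933 m^2 * 0.0053848 m = 6.0427864 m^3. 1 gallon_US = 0.0037854118 m^3, so 6.0427864 m^3 = 6.0427864 / 0.0037854118 = 1596.3353 gallon_US ≈ 1596 gallon_US (4 s.f.). Final answer: 1596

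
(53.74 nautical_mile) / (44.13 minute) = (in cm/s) 3759. Check: 1 nautical_mile = 1852 m, so 53.74 nautical_mile = 53.74 * 1852 = 99526.48 m. 1 minute = 60 s, so 44.13 minute = 44.13 * 60 = 2647.8 s. Combine: 99526.48 m / 2647.8 s = 37.588368 m/s. 1 cm/s = 0.01 m/s, so 37.588368 m/s = 37.588368 / 0.01 = 3758.8368 cm/s ≈ 3759 cm/s (4 s.f.).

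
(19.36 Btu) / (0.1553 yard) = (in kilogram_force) 1 Btu = 1055.0559 J, so 19.36 Btu = 19.36 * 1055.0559 = 20425.881 J. 1 yard = 0.9144 m, so 0.1553 yard = 0.1553 * 0.9144 = 0.14200632 m. Combine: 20425.881 J / 0.14200632 m = 143837.83 N. 1 kilogram_force = 9.80665 N, so 143837.83 N = 143837.83 / 9.80665 = 14667.377 kilogram_force ≈ 1.467e+04 kilogram_force (4 s.f.). Final answer: 1.467e+04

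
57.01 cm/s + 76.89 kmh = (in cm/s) 1 cm/s = 0.01 m/s, so 57.01 cm/s = 57.01 * 0.01 = 0.5701 m/s. 1 kmh = 0.27777778 m/s, so 76.89 kmh = 76.89 * 0.27777778 = 21.358333 m/s. Sum: 0.5701 + 21.358333 = 21.928433 m/s. 1 cm/s = 0.01 m/s, so 21.928433 m/s = 21.928433 / 0.01 = 2192.8433 cm/s ≈ 2193 cm/s (4 s.f.). Final answer: 2193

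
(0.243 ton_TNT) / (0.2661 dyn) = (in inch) 1.504e+16. Check: 1 ton_TNT = 4.184e+09 J, so 0.243 ton_TNT = 0.243 * 4.184e+09 = 1.016712e+09 J. 1 dyn = 1e-05 N, so 0.2661 dyn = 0.2661 * 1e-05 = 2.661e-06 N. Combine: 1.016712e+09 J / 2.661e-06 N = 3.8207892e+14 m. 1 inch = 0.0254 m, so 3.8207892e+14 m = 3.8207892e+14 / 0.0254 = 1.5042477e+16 inch ≈ 1.504e+16 inch (4 s.f.).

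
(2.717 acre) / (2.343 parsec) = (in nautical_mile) 1 acre = 4046.8564 m^2, so 2.717 acre = 2.717 * 4046.8564 = 10995.309 m^2. 1 parsec = 3.0856776e+16 m, so 2.343 parsec = 2.343 * 3.0856776e+16 = 7.2297426e+16 m. Combine: 10995.309 m^2 / 7.2297426e+16 m = 1.5208438e-13 m. 1 nautical_mile = 1852 m, so 1.5208438e-13 m = 1.5208438e-13 / 1852 = 8.2118994e-17 nautical_mile ≈ 8.212e-17 nautical_mile (4 s.f.). Final answer: 8.212e-17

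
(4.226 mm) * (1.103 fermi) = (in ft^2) 1 mm = 0.001 m, so 4.226 mm = 4.226 * 0.001 = 0.004226 m. 1 fermi = 1e-15 m, so 1.103 fermi = 1.103 * 1e-15 = 1.103e-15 m. Combine: 0.004226 m * 1.103e-15 m = 4.661278e-18 m^2. 1 ft^2 = 0.09290304 m^2, so 4.661278e-18 m^2 = 4.661278e-18 / 0.09290304 = 5.0173579e-17 ft^2 ≈ 5.017e-17 ft^2 (4 s.f.). Final answer: 5.017e-17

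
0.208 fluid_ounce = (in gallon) 0.001625. Check: 1 fluid_ounce = 2.957353e-05 m^3, so 0.208 fluid_ounce = 0.208 * 2.957353e-05 = 6.1512941e-06 m^3. 1 gallon = 0.0037854118 m^3, so 6.1512941e-06 m^3 = 6.1512941e-06 / 0.0037854118 = 0.001625 gallon.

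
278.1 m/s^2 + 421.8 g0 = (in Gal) 4.415e+05. Check: 278.1 m/s^2 is already in m/s^2. 1 g0 = 9.80665 m/s^2, so 421.8 g0 = 421.8 * 9.80665 = 4136.445 m/s^2. Sum: 278.1 + 4136.445 = 4414.545 m/s^2. 1 Gal = 0.01 m/s^2, so 4414.545 m/s^2 = 4414.545 / 0.01 = 441454.5 Gal ≈ 4.415e+05 Gal (4 s.f.).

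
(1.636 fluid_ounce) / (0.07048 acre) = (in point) 1 fluid_ounce = 2.957353e-05 m^3, so 1.636 fluid_ounce = 1.636 * 2.957353e-05 = 4.8382294e-05 m^3. 1 acre = 4046.8564 m^2, so 0.07048 acre = 0.07048 * 4046.8564 = 285.22244 m^2. Combine: 4.8382294e-05 m^3 / 285.22244 m^2 = 1.6963004e-07 m. 1 point = 0.00035277778 m, so 1.6963004e-07 m = 1.6963004e-07 / 0.00035277778 = 0.00048084106 point ≈ 0.0004808 point (4 s.f.). Final answer: 0.0004808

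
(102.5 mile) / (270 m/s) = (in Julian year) 1.936e-05. Check: 1 mile = 1609.344 m, so 102.5 mile = 102.5 * 1609.344 = 164957.76 m. 270 m/s is already in m/s. Combine: 164957.76 m / 270 m/s = 610.95467 s. 1 Julian year = 31557600 s, so 610.95467 s = 610.95467 / 31557600 = 1.9359985e-05 Julian year ≈ 1.936e-05 Julian year (4 s.f.).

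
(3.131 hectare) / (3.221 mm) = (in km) 1 hectare = 10000 m^2, so 3.131 hectare = 3.131 * 10000 = 31310 m^2. 1 mm = 0.001 m, so 3.221 mm = 3.221 * 0.001 = 0.003221 m. Combine: 31310 m^2 / 0.003221 m = 9720583.7 m. 1 km = 1000 m, so 9720583.7 m = 9720583.7 / 1000 = 9720.5837 km ≈ 9721 km (4 s.f.). Final answer: 9721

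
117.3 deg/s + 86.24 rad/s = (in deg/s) 5058. Check: 1 deg/s = 0.017453293 rad/s, so 117.3 deg/s = 117.3 * 0.017453293 = 2.0472712 rad/s. 86.24 rad/s is already in rad/s. Sum: 2.0472712 + 86.24 = 88.287271 rad/s. 1 deg/s = 0.017453293 rad/s, so 88.287271 rad/s = 88.287271 / 0.017453293 = 5058.488 deg/s ≈ 5058 deg/s (4 s.f.).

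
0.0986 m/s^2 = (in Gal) 9.86. Check: 1 Gal = 0.01 m/s^2, so 0.0986 m/s^2 = 0.0986 / 0.01 = 9.86 Gal.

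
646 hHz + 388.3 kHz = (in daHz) 4.529e+04. Check: 1 hHz = 100 Hz, so 646 hHz = 646 * 100 = 64600 Hz. 1 kHz = 1000 Hz, so 388.3 kHz = 388.3 * 1000 = 388300 Hz. Sum: 64600 + 388300 = 452900 Hz. 1 daHz = 10 Hz, so 452900 Hz = 452900 / 10 = 45290 daHz ≈ 4.529e+04 daHz (4 s.f.).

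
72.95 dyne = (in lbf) 1 dyne = 1e-05 N, so 72.95 dyne = 72.95 * 1e-05 = 0.0007295 N. 1 lbf = 4.4482216 N, so 0.0007295 N = 0.0007295 / 4.4482216 = 0.00016399812 lbf ≈ 0.000164 lbf (4 s.f.). Final answer: 0.000164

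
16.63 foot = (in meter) 1 foot = 0.3048 m, so 16.63 foot = 16.63 * 0.3048 = 5.068824 m. 5.068824 m = 5.068824 meter ≈ 5.069 meter (4 s.f.). Final answer: 5.069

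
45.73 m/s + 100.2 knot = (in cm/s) 9728. Check: 45.73 m/s is already in m/s. 1 knot = 0.51444444 m/s, so 100.2 knot = 100.2 * 0.51444444 = 51.547333 m/s. Sum: 45.73 + 51.547333 = 97.277333 m/s. 1 cm/s = 0.01 m/s, so 97.277333 m/s = 97.277333 / 0.01 = 9727.7333 cm/s ≈ 9728 cm/s (4 s.f.).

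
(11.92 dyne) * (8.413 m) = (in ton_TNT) 2.397e-13. Check: 1 dyne = 1e-05 N, so 11.92 dyne = 11.92 * 1e-05 = 0.0001192 N. 8.413 m is already in m. Combine: 0.0001192 N * 8.413 m = 0.0010028296 J. 1 ton_TNT = 4.184e+09 J, so 0.0010028296 J = 0.0010028296 / 4.184e+09 = 2.3968203e-13 ton_TNT ≈ 2.397e-13 ton_TNT (4 s.f.).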